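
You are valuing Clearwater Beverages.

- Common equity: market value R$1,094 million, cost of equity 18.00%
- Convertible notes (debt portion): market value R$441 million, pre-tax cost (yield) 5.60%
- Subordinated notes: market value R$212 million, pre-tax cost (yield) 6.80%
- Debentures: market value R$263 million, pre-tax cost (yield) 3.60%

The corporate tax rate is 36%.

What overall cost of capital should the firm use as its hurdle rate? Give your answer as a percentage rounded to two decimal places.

11.34%

Total capital V = 1094 + 441 + 212 + 263 = 2010.
Equity: weight = 1094/2010 = 0.5443; cost = 18%.
Convertible notes (debt portion): weight = 441/2010 = 0.2194; after-tax cost = 5.6% × (1 − 36%) = 3.5840%.
Subordinated notes: weight = 212/2010 = 0.1055; after-tax cost = 6.8% × (1 − 36%) = 4.3520%.
Debentures: weight = 263/2010 = 0.1308; after-tax cost = 3.6% × (1 − 36%) = 2.3040%.
WACC = 0.5443 × 18.0000% + 0.2194 × 3.5840% + 0.1055 × 4.3520% + 0.1308 × 2.3040% = 11.3438%.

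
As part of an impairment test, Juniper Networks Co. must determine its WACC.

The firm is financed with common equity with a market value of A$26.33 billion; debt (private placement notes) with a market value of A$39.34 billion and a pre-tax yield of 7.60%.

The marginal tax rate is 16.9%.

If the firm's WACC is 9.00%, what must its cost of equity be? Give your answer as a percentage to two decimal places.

Total capital V = 26.33 + 39.34 = 65.67.
Equity weight = 26.33/65.67 = 0.4009.
Private placement notes weight = 39.34/65.67 = 0.5991.
Debt contribution = 0.5991 × 7.6% × (1 − 16.9%) = 3.7834%.
Required equity contribution = 9.0% − 3.7834% = 5.2166%.
Re = 5.2166% / 0.4009 = 13.0108%.

13.01%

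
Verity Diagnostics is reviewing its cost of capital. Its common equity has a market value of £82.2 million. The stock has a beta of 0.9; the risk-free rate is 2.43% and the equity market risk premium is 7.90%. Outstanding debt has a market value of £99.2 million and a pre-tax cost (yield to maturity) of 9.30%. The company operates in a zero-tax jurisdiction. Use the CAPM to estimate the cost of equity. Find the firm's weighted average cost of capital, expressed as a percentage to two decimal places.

Cost of equity via CAPM: Re = 2.43% + 0.9 × 7.9% = 9.5400%.
Total capital V = 82.2 + 99.2 = 181.4.
Equity: weight = 82.2/181.4 = 0.4531; cost = 9.54%.
Debt: weight = 99.2/181.4 = 0.5469; after-tax cost = 9.3% × (1 − 0%) = 9.3000%.
WACC = 0.4531 × 9.5400% + 0.5469 × 9.3000% = 9.4088%.

9.41%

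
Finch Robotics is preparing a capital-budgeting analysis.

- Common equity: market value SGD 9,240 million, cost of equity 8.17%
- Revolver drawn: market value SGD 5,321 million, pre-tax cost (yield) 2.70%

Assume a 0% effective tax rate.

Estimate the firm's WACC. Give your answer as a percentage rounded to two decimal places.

6.17%

Total capital V = 9240 + 5321 = 14561.
Equity: weight = 9240/14561 = 0.6346; cost = 8.17%.
Revolver drawn: weight = 5321/14561 = 0.3654; after-tax cost = 2.7% × (1 − 0%) = 2.7000%.
WACC = 0.6346 × 8.1700% + 0.3654 × 2.7000% = 6.1711%.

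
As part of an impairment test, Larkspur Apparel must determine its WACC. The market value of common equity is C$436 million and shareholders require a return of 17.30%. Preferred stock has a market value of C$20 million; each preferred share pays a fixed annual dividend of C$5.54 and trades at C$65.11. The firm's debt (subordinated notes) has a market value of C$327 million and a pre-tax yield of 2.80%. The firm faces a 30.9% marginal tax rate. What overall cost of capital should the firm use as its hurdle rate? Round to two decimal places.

10.66%

Cost of preferred: Rp = 5.54 / 65.11 = 8.5087%.
Total capital V = 436 + 20 + 327 = 783.
Equity: weight = 436/783 = 0.5568; cost = 17.3%.
Preferred: weight = 20/783 = 0.0255; cost = 8.5087%.
Subordinated notes: weight = 327/783 = 0.4176; after-tax cost = 2.8% × (1 − 30.9%) = 1.9348%.
WACC = 0.5568 × 17.3000% + 0.0255 × 8.5087% + 0.4176 × 1.9348% = 10.6586%.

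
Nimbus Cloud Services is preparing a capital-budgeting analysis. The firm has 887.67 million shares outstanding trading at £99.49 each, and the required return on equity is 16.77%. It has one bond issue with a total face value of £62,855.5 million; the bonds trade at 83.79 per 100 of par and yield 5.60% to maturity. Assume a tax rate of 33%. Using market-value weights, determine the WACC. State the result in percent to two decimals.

Market value of equity E = 99.49 × 887.67m = 88314.2883m. Market value of debt D = 62855.5m × 83.79/100 = 52666.62345m.
Total capital V = 88314.2883 + 52666.62345 = 140980.91175.
Equity: weight = 88314.2883/140980.91175 = 0.6264; cost = 16.77%.
Bonds outstanding: weight = 52666.62345/140980.91175 = 0.3736; after-tax cost = 5.6% × (1 − 33%) = 3.7520%.
WACC = 0.6264 × 16.7700% + 0.3736 × 3.7520% = 11.9068%.

11.91%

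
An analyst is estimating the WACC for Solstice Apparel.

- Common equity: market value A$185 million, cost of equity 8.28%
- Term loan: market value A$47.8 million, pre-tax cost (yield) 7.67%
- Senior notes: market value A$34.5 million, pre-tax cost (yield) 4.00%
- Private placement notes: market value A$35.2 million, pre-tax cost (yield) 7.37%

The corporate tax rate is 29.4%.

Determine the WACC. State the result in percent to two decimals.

6.85%

Total capital V = 185 + 47.8 + 34.5 + 35.2 = 302.5.
Equity: weight = 185/302.5 = 0.6116; cost = 8.28%.
Term loan: weight = 47.8/302.5 = 0.1580; after-tax cost = 7.67% × (1 − 29.4%) = 5.4150%.
Senior notes: weight = 34.5/302.5 = 0.1140; after-tax cost = 4% × (1 − 29.4%) = 2.8240%.
Private placement notes: weight = 35.2/302.5 = 0.1164; after-tax cost = 7.37% × (1 − 29.4%) = 5.2032%.
WACC = 0.6116 × 8.2800% + 0.1580 × 5.4150% + 0.1140 × 2.8240% + 0.1164 × 5.2032% = 6.8470%.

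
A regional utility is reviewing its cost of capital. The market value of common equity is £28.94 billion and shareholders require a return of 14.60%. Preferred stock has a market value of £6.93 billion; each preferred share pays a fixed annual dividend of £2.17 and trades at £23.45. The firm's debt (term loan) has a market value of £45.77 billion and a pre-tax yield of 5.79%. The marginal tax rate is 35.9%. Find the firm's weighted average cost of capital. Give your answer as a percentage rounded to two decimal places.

8.04%

Cost of preferred: Rp = 2.17 / 23.45 = 9.2537%.
Total capital V = 28.94 + 6.93 + 45.77 = 81.64.
Equity: weight = 28.94/81.64 = 0.3545; cost = 14.6%.
Preferred: weight = 6.93/81.64 = 0.0849; cost = 9.2537%.
Term loan: weight = 45.77/81.64 = 0.5606; after-tax cost = 5.79% × (1 − 35.9%) = 3.7114%.
WACC = 0.3545 × 14.6000% + 0.0849 × 9.2537% + 0.5606 × 3.7114% = 8.0417%.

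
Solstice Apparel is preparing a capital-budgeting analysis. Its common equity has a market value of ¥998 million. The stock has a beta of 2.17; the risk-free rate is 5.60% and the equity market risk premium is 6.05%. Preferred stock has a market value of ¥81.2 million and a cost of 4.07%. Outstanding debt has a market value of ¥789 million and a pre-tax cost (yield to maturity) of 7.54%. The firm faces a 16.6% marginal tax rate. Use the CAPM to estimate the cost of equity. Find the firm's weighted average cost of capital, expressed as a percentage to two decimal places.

Cost of equity via CAPM: Re = 5.6% + 2.17 × 6.05% = 18.7285%.
Total capital V = 998 + 81.2 + 789 = 1868.2.
Equity: weight = 998/1868.2 = 0.5342; cost = 18.7285%.
Preferred: weight = 81.2/1868.2 = 0.0435; cost = 4.07%.
Debt: weight = 789/1868.2 = 0.4223; after-tax cost = 7.54% × (1 − 16.6%) = 6.2884%.
WACC = 0.5342 × 18.7285% + 0.0435 × 4.0700% + 0.4223 × 6.2884% = 12.8375%.

12.84%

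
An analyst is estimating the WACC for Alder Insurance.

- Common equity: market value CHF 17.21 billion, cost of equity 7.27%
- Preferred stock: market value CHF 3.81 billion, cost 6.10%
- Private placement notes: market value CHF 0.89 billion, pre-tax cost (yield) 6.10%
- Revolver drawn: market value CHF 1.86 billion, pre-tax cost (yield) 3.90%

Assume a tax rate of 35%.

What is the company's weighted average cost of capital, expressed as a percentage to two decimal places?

Total capital V = 17.21 + 3.81 + 0.89 + 1.86 = 23.77.
Equity: weight = 17.21/23.77 = 0.7240; cost = 7.27%.
Preferred: weight = 3.81/23.77 = 0.1603; cost = 6.1%.
Private placement notes: weight = 0.89/23.77 = 0.0374; after-tax cost = 6.1% × (1 − 35%) = 3.9650%.
Revolver drawn: weight = 1.86/23.77 = 0.0782; after-tax cost = 3.9% × (1 − 35%) = 2.5350%.
WACC = 0.7240 × 7.2700% + 0.1603 × 6.1000% + 0.0374 × 3.9650% + 0.0782 × 2.5350% = 6.5882%.

6.59%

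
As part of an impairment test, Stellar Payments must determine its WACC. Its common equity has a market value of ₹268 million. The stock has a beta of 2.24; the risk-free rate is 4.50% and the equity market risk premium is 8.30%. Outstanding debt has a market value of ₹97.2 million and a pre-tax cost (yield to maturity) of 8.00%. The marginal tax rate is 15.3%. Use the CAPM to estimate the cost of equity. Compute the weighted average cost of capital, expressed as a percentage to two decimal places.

Cost of equity via CAPM: Re = 4.5% + 2.24 × 8.3% = 23.0920%.
Total capital V = 268 + 97.2 = 365.2.
Equity: weight = 268/365.2 = 0.7338; cost = 23.092%.
Debt: weight = 97.2/365.2 = 0.2662; after-tax cost = 8% × (1 − 15.3%) = 6.7760%.
WACC = 0.7338 × 23.0920% + 0.2662 × 6.7760% = 18.7494%.

18.75%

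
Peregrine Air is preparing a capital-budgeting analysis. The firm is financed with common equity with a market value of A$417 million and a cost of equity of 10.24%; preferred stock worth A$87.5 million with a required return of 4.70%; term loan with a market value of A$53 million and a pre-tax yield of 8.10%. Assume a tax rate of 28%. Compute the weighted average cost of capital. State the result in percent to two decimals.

8.95%

Total capital V = 417 + 87.5 + 53 = 557.5.
Equity: weight = 417/557.5 = 0.7480; cost = 10.24%.
Preferred: weight = 87.5/557.5 = 0.1570; cost = 4.7%.
Term loan: weight = 53/557.5 = 0.0951; after-tax cost = 8.1% × (1 − 28%) = 5.8320%.
WACC = 0.7480 × 10.2400% + 0.1570 × 4.7000% + 0.0951 × 5.8320% = 8.9514%.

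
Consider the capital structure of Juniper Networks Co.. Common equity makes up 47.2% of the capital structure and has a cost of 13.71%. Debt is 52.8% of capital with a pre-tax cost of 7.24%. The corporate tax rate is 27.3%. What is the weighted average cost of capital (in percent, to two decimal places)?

9.25%

After-tax cost of debt = 7.24% × (1 − 27.3%) = 5.2635%.
WACC = 0.472 × 13.7100% + 0.528 × 5.2635% = 9.2502%.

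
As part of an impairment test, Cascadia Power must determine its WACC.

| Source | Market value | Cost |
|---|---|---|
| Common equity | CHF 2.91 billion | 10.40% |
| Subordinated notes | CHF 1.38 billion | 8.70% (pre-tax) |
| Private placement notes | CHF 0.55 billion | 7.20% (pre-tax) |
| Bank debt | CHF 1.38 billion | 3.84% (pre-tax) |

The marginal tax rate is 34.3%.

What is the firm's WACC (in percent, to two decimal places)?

7.11%

Total capital V = 2.91 + 1.38 + 0.55 + 1.38 = 6.22.
Equity: weight = 2.91/6.22 = 0.4678; cost = 10.4%.
Subordinated notes: weight = 1.38/6.22 = 0.2219; after-tax cost = 8.7% × (1 − 34.3%) = 5.7159%.
Private placement notes: weight = 0.55/6.22 = 0.0884; after-tax cost = 7.2% × (1 − 34.3%) = 4.7304%.
Bank debt: weight = 1.38/6.22 = 0.2219; after-tax cost = 3.84% × (1 − 34.3%) = 2.5229%.
WACC = 0.4678 × 10.4000% + 0.2219 × 5.7159% + 0.0884 × 4.7304% + 0.2219 × 2.5229% = 7.1118%.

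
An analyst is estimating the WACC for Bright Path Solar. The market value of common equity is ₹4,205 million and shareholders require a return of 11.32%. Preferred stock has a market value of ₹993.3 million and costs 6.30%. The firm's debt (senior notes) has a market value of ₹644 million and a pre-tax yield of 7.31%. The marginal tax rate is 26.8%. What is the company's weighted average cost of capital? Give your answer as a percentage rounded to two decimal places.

9.81%

Total capital V = 4205 + 993.3 + 644 = 5842.3.
Equity: weight = 4205/5842.3 = 0.7198; cost = 11.32%.
Preferred: weight = 993.3/5842.3 = 0.1700; cost = 6.3%.
Senior notes: weight = 644/5842.3 = 0.1102; after-tax cost = 7.31% × (1 − 26.8%) = 5.3509%.
WACC = 0.7198 × 11.3200% + 0.1700 × 6.3000% + 0.1102 × 5.3509% = 9.8085%.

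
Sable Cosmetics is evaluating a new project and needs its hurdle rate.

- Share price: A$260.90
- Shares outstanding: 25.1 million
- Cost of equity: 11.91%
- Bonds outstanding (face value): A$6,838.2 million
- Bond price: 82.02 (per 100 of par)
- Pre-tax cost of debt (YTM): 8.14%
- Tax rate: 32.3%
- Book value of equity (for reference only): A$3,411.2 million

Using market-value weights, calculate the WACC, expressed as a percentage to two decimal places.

Market value of equity E = 260.9 × 25.1m = 6548.59m. Market value of debt D = 6838.2m × 82.02/100 = 5608.69164m.
Total capital V = 6548.59 + 5608.69164 = 12157.28164.
Equity: weight = 6548.59/12157.28164 = 0.5387; cost = 11.91%.
Bonds outstanding: weight = 5608.69164/12157.28164 = 0.4613; after-tax cost = 8.14% × (1 − 32.3%) = 5.5108%.
WACC = 0.5387 × 11.9100% + 0.4613 × 5.5108% = 8.9578%.

8.96%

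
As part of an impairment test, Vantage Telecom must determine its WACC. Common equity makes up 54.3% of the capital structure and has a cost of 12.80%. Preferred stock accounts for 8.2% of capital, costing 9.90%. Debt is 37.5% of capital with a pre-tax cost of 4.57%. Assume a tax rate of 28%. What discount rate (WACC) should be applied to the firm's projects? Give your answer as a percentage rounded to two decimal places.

After-tax cost of debt = 4.57% × (1 − 28%) = 3.2904%.
WACC = 0.543 × 12.8000% + 0.082 × 9.9000% + 0.375 × 3.2904% = 8.9961%.

9.00%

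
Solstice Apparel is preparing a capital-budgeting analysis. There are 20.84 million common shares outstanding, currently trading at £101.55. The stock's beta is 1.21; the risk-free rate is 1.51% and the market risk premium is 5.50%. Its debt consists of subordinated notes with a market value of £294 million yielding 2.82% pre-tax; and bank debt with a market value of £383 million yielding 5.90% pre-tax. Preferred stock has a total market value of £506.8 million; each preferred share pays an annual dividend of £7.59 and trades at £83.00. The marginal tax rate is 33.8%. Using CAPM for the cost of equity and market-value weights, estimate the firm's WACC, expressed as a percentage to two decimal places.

7.26%

Cost of equity via CAPM: Re = 1.51% + 1.21 × 5.5% = 8.1650%.
Cost of preferred: Rp = 7.59 / 83.0 = 9.1446%.
Market value of equity E = 101.55 × 20.84m = 2116.302m.
Total capital V = 2116.302 + 506.8 + 294 + 383 = 3300.102.
Equity: weight = 2116.302/3300.102 = 0.6413; cost = 8.165%.
Preferred: weight = 506.8/3300.102 = 0.1536; cost = 9.1446%.
Subordinated notes: weight = 294/3300.102 = 0.0891; after-tax cost = 2.82% × (1 − 33.8%) = 1.8668%.
Bank debt: weight = 383/3300.102 = 0.1161; after-tax cost = 5.9% × (1 − 33.8%) = 3.9058%.
WACC = 0.6413 × 8.1650% + 0.1536 × 9.1446% + 0.0891 × 1.8668% + 0.1161 × 3.9058% = 7.2600%.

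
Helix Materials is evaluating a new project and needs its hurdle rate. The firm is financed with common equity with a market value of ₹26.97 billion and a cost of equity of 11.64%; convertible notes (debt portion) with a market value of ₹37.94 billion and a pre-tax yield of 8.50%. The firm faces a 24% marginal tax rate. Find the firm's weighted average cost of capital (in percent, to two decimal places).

Total capital V = 26.97 + 37.94 = 64.91.
Equity: weight = 26.97/64.91 = 0.4155; cost = 11.64%.
Convertible notes (debt portion): weight = 37.94/64.91 = 0.5845; after-tax cost = 8.5% × (1 − 24%) = 6.4600%.
WACC = 0.4155 × 11.6400% + 0.5845 × 6.4600% = 8.6123%.

8.61%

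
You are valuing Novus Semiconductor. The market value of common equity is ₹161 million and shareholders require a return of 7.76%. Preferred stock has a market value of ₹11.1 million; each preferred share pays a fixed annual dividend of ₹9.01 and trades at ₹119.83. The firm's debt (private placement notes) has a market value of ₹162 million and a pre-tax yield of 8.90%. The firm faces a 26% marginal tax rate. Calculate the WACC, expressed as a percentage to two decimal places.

Cost of preferred: Rp = 9.01 / 119.83 = 7.5190%.
Total capital V = 161 + 11.1 + 162 = 334.1.
Equity: weight = 161/334.1 = 0.4819; cost = 7.76%.
Preferred: weight = 11.1/334.1 = 0.0332; cost = 7.519%.
Private placement notes: weight = 162/334.1 = 0.4849; after-tax cost = 8.9% × (1 − 26%) = 6.5860%.
WACC = 0.4819 × 7.7600% + 0.0332 × 7.5190% + 0.4849 × 6.5860% = 7.1827%.

7.18%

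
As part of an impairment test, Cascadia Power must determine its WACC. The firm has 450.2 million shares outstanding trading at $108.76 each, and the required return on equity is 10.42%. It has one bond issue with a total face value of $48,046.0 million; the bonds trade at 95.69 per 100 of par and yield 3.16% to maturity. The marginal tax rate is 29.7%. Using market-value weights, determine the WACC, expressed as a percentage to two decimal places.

6.45%

Market value of equity E = 108.76 × 450.2m = 48963.752m. Market value of debt D = 48046m × 95.69/100 = 45975.2174m.
Total capital V = 48963.752 + 45975.2174 = 94938.9694.
Equity: weight = 48963.752/94938.9694 = 0.5157; cost = 10.42%.
Bonds outstanding: weight = 45975.2174/94938.9694 = 0.4843; after-tax cost = 3.16% × (1 − 29.7%) = 2.2215%.
WACC = 0.5157 × 10.4200% + 0.4843 × 2.2215% = 6.4498%.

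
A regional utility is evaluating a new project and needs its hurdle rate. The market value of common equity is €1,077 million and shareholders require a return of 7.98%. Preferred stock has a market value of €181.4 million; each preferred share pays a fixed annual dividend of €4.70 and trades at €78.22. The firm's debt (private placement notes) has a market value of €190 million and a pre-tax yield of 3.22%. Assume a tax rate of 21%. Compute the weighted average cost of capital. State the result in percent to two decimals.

7.02%

Cost of preferred: Rp = 4.7 / 78.22 = 6.0087%.
Total capital V = 1077 + 181.4 + 190 = 1448.4.
Equity: weight = 1077/1448.4 = 0.7436; cost = 7.98%.
Preferred: weight = 181.4/1448.4 = 0.1252; cost = 6.0087%.
Private placement notes: weight = 190/1448.4 = 0.1312; after-tax cost = 3.22% × (1 − 21%) = 2.5438%.
WACC = 0.7436 × 7.9800% + 0.1252 × 6.0087% + 0.1312 × 2.5438% = 7.0200%.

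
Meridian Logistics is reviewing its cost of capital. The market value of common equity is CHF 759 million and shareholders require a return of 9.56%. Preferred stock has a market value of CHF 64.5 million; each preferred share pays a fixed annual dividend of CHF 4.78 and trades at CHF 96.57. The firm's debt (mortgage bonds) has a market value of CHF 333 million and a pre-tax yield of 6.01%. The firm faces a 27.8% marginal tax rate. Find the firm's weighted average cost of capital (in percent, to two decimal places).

Cost of preferred: Rp = 4.78 / 96.57 = 4.9498%.
Total capital V = 759 + 64.5 + 333 = 1156.5.
Equity: weight = 759/1156.5 = 0.6563; cost = 9.56%.
Preferred: weight = 64.5/1156.5 = 0.0558; cost = 4.9498%.
Mortgage bonds: weight = 333/1156.5 = 0.2879; after-tax cost = 6.01% × (1 − 27.8%) = 4.3392%.
WACC = 0.6563 × 9.5600% + 0.0558 × 4.9498% + 0.2879 × 4.3392% = 7.7996%.

7.80%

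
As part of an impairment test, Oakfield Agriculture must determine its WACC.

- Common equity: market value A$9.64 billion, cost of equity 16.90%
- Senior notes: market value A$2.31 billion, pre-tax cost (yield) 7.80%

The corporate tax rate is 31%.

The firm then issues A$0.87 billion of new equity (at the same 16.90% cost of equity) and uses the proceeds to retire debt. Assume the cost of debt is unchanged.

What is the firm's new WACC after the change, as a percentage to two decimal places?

15.51%

After the change:
Total capital V = 10.51 + 1.44 = 11.95.
Equity: weight = 10.51/11.95 = 0.8795; cost = 16.9%.
Senior notes: weight = 1.44/11.95 = 0.1205; after-tax cost = 7.8% × (1 − 31%) = 5.3820%.
WACC = 0.8795 × 16.9000% + 0.1205 × 5.3820% = 15.5121%.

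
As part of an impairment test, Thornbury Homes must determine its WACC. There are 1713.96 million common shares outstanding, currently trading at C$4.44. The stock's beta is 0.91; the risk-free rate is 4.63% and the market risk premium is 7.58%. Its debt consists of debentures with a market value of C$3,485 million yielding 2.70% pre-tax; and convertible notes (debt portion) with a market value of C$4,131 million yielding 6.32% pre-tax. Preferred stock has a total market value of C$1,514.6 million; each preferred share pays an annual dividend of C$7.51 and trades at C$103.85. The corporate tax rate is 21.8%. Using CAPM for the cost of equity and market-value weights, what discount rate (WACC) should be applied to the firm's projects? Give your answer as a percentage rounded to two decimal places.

Cost of equity via CAPM: Re = 4.63% + 0.91 × 7.58% = 11.5278%.
Cost of preferred: Rp = 7.51 / 103.85 = 7.2316%.
Market value of equity E = 4.44 × 1713.96m = 7609.9824m.
Total capital V = 7609.9824 + 1514.6 + 3485 + 4131 = 16740.5824.
Equity: weight = 7609.9824/16740.5824 = 0.4546; cost = 11.5278%.
Preferred: weight = 1514.6/16740.5824 = 0.0905; cost = 7.2316%.
Debentures: weight = 3485/16740.5824 = 0.2082; after-tax cost = 2.7% × (1 − 21.8%) = 2.1114%.
Convertible notes (debt portion): weight = 4131/16740.5824 = 0.2468; after-tax cost = 6.32% × (1 − 21.8%) = 4.9422%.
WACC = 0.4546 × 11.5278% + 0.0905 × 7.2316% + 0.2082 × 2.1114% + 0.2468 × 4.9422% = 7.5537%.

7.55%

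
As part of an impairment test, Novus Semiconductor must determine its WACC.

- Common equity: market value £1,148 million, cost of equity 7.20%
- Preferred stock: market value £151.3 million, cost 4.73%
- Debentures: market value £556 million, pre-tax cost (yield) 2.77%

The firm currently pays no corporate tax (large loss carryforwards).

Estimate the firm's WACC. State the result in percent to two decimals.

5.67%

Total capital V = 1148 + 151.3 + 556 = 1855.3.
Equity: weight = 1148/1855.3 = 0.6188; cost = 7.2%.
Preferred: weight = 151.3/1855.3 = 0.0816; cost = 4.73%.
Debentures: weight = 556/1855.3 = 0.2997; after-tax cost = 2.77% × (1 − 0%) = 2.7700%.
WACC = 0.6188 × 7.2000% + 0.0816 × 4.7300% + 0.2997 × 2.7700% = 5.6710%.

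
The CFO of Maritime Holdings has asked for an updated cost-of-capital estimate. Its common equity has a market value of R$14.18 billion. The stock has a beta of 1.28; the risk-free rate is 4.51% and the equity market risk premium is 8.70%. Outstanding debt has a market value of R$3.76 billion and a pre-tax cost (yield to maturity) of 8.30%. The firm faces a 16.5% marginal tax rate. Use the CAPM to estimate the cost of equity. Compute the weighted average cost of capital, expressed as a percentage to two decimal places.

Cost of equity via CAPM: Re = 4.51% + 1.28 × 8.7% = 15.6460%.
Total capital V = 14.18 + 3.76 = 17.94.
Equity: weight = 14.18/17.94 = 0.7904; cost = 15.646%.
Debt: weight = 3.76/17.94 = 0.2096; after-tax cost = 8.3% × (1 − 16.5%) = 6.9305%.
WACC = 0.7904 × 15.6460% + 0.2096 × 6.9305% = 13.8193%.

13.82%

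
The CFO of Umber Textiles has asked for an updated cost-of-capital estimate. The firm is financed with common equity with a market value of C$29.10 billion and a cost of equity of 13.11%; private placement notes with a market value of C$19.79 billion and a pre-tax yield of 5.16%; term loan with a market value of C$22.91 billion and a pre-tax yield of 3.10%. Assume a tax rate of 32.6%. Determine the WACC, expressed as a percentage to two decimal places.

Total capital V = 29.1 + 19.79 + 22.91 = 71.8.
Equity: weight = 29.1/71.8 = 0.4053; cost = 13.11%.
Private placement notes: weight = 19.79/71.8 = 0.2756; after-tax cost = 5.16% × (1 − 32.6%) = 3.4778%.
Term loan: weight = 22.91/71.8 = 0.3191; after-tax cost = 3.1% × (1 − 32.6%) = 2.0894%.
WACC = 0.4053 × 13.1100% + 0.2756 × 3.4778% + 0.3191 × 2.0894% = 6.9387%.

6.94%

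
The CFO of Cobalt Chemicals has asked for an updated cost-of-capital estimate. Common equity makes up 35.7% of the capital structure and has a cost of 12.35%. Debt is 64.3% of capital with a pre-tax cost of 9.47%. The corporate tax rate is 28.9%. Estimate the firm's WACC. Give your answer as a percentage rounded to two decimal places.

After-tax cost of debt = 9.47% × (1 − 28.9%) = 6.7332%.
WACC = 0.357 × 12.3500% + 0.643 × 6.7332% = 8.7384%.

8.74%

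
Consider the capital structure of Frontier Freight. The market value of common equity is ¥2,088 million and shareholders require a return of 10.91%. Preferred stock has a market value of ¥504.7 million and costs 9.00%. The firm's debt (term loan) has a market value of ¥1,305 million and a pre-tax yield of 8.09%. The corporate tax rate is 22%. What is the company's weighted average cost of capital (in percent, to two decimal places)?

9.12%

Total capital V = 2088 + 504.7 + 1305 = 3897.7.
Equity: weight = 2088/3897.7 = 0.5357; cost = 10.91%.
Preferred: weight = 504.7/3897.7 = 0.1295; cost = 9%.
Term loan: weight = 1305/3897.7 = 0.3348; after-tax cost = 8.09% × (1 − 22%) = 6.3102%.
WACC = 0.5357 × 10.9100% + 0.1295 × 9.0000% + 0.3348 × 6.3102% = 9.1226%.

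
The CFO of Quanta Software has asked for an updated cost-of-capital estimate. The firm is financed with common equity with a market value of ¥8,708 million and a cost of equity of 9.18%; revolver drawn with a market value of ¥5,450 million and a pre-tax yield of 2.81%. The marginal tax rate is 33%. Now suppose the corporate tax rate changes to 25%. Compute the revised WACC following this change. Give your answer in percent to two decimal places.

6.46%

After the change:
Total capital V = 8708 + 5450 = 14158.
Equity: weight = 8708/14158 = 0.6151; cost = 9.18%.
Revolver drawn: weight = 5450/14158 = 0.3849; after-tax cost = 2.81% × (1 − 25%) = 2.1075%.
WACC = 0.6151 × 9.1800% + 0.3849 × 2.1075% = 6.4575%.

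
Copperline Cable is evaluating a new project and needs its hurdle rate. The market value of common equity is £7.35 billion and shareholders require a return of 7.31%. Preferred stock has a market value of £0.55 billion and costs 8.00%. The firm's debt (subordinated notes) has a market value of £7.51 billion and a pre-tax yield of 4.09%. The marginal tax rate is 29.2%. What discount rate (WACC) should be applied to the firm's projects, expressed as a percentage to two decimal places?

Total capital V = 7.35 + 0.55 + 7.51 = 15.41.
Equity: weight = 7.35/15.41 = 0.4770; cost = 7.31%.
Preferred: weight = 0.55/15.41 = 0.0357; cost = 8%.
Subordinated notes: weight = 7.51/15.41 = 0.4873; after-tax cost = 4.09% × (1 − 29.2%) = 2.8957%.
WACC = 0.4770 × 7.3100% + 0.0357 × 8.0000% + 0.4873 × 2.8957% = 5.1833%.

5.18%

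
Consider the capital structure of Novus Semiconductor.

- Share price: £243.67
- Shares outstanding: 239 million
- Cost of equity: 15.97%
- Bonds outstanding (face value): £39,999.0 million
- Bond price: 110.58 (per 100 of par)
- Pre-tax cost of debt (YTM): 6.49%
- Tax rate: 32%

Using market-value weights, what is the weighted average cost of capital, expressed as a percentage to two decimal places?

Market value of equity E = 243.67 × 239m = 58237.13m. Market value of debt D = 39999m × 110.58/100 = 44230.8942m.
Total capital V = 58237.13 + 44230.8942 = 102468.0242.
Equity: weight = 58237.13/102468.0242 = 0.5683; cost = 15.97%.
Bonds outstanding: weight = 44230.8942/102468.0242 = 0.4317; after-tax cost = 6.49% × (1 − 32%) = 4.4132%.
WACC = 0.5683 × 15.9700% + 0.4317 × 4.4132% = 10.9814%.

10.98%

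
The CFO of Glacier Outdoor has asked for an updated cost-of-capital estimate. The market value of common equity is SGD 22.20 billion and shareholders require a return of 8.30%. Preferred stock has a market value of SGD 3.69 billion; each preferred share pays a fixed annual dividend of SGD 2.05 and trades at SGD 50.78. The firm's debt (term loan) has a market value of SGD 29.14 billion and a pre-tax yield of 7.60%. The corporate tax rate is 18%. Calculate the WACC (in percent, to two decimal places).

Cost of preferred: Rp = 2.05 / 50.78 = 4.0370%.
Total capital V = 22.2 + 3.69 + 29.14 = 55.03.
Equity: weight = 22.2/55.03 = 0.4034; cost = 8.3%.
Preferred: weight = 3.69/55.03 = 0.0671; cost = 4.037%.
Term loan: weight = 29.14/55.03 = 0.5295; after-tax cost = 7.6% × (1 − 18%) = 6.2320%.
WACC = 0.4034 × 8.3000% + 0.0671 × 4.0370% + 0.5295 × 6.2320% = 6.9191%.

6.92%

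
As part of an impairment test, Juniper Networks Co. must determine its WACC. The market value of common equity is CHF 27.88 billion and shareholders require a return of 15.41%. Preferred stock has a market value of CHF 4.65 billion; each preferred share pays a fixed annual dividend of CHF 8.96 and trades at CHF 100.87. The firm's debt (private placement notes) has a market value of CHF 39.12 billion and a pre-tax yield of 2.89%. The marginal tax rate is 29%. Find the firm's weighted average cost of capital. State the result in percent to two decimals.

7.69%

Cost of preferred: Rp = 8.96 / 100.87 = 8.8827%.
Total capital V = 27.88 + 4.65 + 39.12 = 71.65.
Equity: weight = 27.88/71.65 = 0.3891; cost = 15.41%.
Preferred: weight = 4.65/71.65 = 0.0649; cost = 8.8827%.
Private placement notes: weight = 39.12/71.65 = 0.5460; after-tax cost = 2.89% × (1 − 29%) = 2.0519%.
WACC = 0.3891 × 15.4100% + 0.0649 × 8.8827% + 0.5460 × 2.0519% = 7.6930%.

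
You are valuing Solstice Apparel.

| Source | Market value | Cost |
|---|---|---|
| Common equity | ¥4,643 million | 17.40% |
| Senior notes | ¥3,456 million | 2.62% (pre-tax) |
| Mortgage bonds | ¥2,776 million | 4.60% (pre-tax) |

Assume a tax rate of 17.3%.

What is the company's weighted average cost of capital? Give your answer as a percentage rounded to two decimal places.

Total capital V = 4643 + 3456 + 2776 = 10875.
Equity: weight = 4643/10875 = 0.4269; cost = 17.4%.
Senior notes: weight = 3456/10875 = 0.3178; after-tax cost = 2.62% × (1 − 17.3%) = 2.1667%.
Mortgage bonds: weight = 2776/10875 = 0.2553; after-tax cost = 4.6% × (1 − 17.3%) = 3.8042%.
WACC = 0.4269 × 17.4000% + 0.3178 × 2.1667% + 0.2553 × 3.8042% = 9.0885%.

9.09%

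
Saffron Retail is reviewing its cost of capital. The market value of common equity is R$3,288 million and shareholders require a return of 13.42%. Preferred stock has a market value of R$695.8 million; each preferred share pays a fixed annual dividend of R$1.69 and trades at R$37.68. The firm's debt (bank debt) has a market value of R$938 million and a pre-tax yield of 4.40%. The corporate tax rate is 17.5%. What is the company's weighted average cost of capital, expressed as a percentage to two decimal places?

Cost of preferred: Rp = 1.69 / 37.68 = 4.4851%.
Total capital V = 3288 + 695.8 + 938 = 4921.8.
Equity: weight = 3288/4921.8 = 0.6680; cost = 13.42%.
Preferred: weight = 695.8/4921.8 = 0.1414; cost = 4.4851%.
Bank debt: weight = 938/4921.8 = 0.1906; after-tax cost = 4.4% × (1 − 17.5%) = 3.6300%.
WACC = 0.6680 × 13.4200% + 0.1414 × 4.4851% + 0.1906 × 3.6300% = 10.2911%.

10.29%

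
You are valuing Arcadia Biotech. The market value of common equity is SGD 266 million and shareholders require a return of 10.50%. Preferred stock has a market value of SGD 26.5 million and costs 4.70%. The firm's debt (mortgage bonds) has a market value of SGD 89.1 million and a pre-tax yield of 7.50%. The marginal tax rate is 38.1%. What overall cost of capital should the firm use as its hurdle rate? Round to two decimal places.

Total capital V = 266 + 26.5 + 89.1 = 381.6.
Equity: weight = 266/381.6 = 0.6971; cost = 10.5%.
Preferred: weight = 26.5/381.6 = 0.0694; cost = 4.7%.
Mortgage bonds: weight = 89.1/381.6 = 0.2335; after-tax cost = 7.5% × (1 − 38.1%) = 4.6425%.
WACC = 0.6971 × 10.5000% + 0.0694 × 4.7000% + 0.2335 × 4.6425% = 8.7296%.

8.73%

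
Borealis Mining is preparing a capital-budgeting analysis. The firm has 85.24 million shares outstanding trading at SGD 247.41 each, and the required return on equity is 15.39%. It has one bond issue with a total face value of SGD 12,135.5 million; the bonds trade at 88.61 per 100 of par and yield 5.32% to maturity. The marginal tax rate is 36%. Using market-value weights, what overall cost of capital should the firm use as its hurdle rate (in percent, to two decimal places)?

Market value of equity E = 247.41 × 85.24m = 21089.2284m. Market value of debt D = 12135.5m × 88.61/100 = 10753.26655m.
Total capital V = 21089.2284 + 10753.26655 = 31842.49495.
Equity: weight = 21089.2284/31842.49495 = 0.6623; cost = 15.39%.
Bonds outstanding: weight = 10753.26655/31842.49495 = 0.3377; after-tax cost = 5.32% × (1 − 36%) = 3.4048%.
WACC = 0.6623 × 15.3900% + 0.3377 × 3.4048% = 11.3426%.

11.34%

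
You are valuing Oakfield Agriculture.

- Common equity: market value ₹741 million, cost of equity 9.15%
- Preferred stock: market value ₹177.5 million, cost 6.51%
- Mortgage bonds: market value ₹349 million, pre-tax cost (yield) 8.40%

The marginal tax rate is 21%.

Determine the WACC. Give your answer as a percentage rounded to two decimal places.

Total capital V = 741 + 177.5 + 349 = 1267.5.
Equity: weight = 741/1267.5 = 0.5846; cost = 9.15%.
Preferred: weight = 177.5/1267.5 = 0.1400; cost = 6.51%.
Mortgage bonds: weight = 349/1267.5 = 0.2753; after-tax cost = 8.4% × (1 − 21%) = 6.6360%.
WACC = 0.5846 × 9.1500% + 0.1400 × 6.5100% + 0.2753 × 6.6360% = 8.0881%.

8.09%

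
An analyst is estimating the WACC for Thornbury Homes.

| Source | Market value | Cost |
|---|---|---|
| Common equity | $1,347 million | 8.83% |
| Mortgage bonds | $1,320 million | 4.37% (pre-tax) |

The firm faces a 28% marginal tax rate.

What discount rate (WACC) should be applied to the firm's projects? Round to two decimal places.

6.02%

Total capital V = 1347 + 1320 = 2667.
Equity: weight = 1347/2667 = 0.5051; cost = 8.83%.
Mortgage bonds: weight = 1320/2667 = 0.4949; after-tax cost = 4.37% × (1 − 28%) = 3.1464%.
WACC = 0.5051 × 8.8300% + 0.4949 × 3.1464% = 6.0170%.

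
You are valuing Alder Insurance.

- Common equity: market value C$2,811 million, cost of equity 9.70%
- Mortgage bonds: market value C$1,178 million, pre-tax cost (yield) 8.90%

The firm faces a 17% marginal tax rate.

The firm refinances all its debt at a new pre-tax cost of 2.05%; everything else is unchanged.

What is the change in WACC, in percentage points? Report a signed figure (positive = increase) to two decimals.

Current WACC:
Total capital V = 2811 + 1178 = 3989.
Equity: weight = 2811/3989 = 0.7047; cost = 9.7%.
Mortgage bonds: weight = 1178/3989 = 0.2953; after-tax cost = 8.9% × (1 − 17%) = 7.3870%.
WACC = 0.7047 × 9.7000% + 0.2953 × 7.3870% = 9.0169%.
After the change:
Total capital V = 2811 + 1178 = 3989.
Equity: weight = 2811/3989 = 0.7047; cost = 9.7%.
Mortgage bonds: weight = 1178/3989 = 0.2953; after-tax cost = 2.05% × (1 − 17%) = 1.7015%.
WACC = 0.7047 × 9.7000% + 0.2953 × 1.7015% = 7.3379%.
Change in WACC = 7.3379% − 9.0169% = -1.6790 pp.

-1.68 pp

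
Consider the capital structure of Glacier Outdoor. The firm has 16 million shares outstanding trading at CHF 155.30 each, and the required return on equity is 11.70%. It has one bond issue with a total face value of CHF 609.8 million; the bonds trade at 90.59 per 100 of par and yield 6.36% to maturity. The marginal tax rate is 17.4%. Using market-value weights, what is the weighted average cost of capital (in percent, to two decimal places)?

10.53%

Market value of equity E = 155.3 × 16m = 2484.8m. Market value of debt D = 609.8m × 90.59/100 = 552.41782m.
Total capital V = 2484.8 + 552.41782 = 3037.21782.
Equity: weight = 2484.8/3037.21782 = 0.8181; cost = 11.7%.
Bonds outstanding: weight = 552.41782/3037.21782 = 0.1819; after-tax cost = 6.36% × (1 − 17.4%) = 5.2534%.
WACC = 0.8181 × 11.7000% + 0.1819 × 5.2534% = 10.5275%.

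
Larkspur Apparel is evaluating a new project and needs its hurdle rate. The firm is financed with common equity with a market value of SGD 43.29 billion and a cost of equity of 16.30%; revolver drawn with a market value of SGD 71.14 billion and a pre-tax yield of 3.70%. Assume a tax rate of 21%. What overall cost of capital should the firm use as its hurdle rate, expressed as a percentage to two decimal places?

7.98%

Total capital V = 43.29 + 71.14 = 114.43.
Equity: weight = 43.29/114.43 = 0.3783; cost = 16.3%.
Revolver drawn: weight = 71.14/114.43 = 0.6217; after-tax cost = 3.7% × (1 − 21%) = 2.9230%.
WACC = 0.3783 × 16.3000% + 0.6217 × 2.9230% = 7.9837%.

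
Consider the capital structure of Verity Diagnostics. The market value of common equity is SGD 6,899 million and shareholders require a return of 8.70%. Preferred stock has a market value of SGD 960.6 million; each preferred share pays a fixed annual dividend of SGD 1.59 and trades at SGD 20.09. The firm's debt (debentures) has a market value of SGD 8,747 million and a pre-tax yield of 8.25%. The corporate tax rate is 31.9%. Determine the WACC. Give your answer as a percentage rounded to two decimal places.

Cost of preferred: Rp = 1.59 / 20.09 = 7.9144%.
Total capital V = 6899 + 960.6 + 8747 = 16606.6.
Equity: weight = 6899/16606.6 = 0.4154; cost = 8.7%.
Preferred: weight = 960.6/16606.6 = 0.0578; cost = 7.9144%.
Debentures: weight = 8747/16606.6 = 0.5267; after-tax cost = 8.25% × (1 − 31.9%) = 5.6183%.
WACC = 0.4154 × 8.7000% + 0.0578 × 7.9144% + 0.5267 × 5.6183% = 7.0313%.

7.03%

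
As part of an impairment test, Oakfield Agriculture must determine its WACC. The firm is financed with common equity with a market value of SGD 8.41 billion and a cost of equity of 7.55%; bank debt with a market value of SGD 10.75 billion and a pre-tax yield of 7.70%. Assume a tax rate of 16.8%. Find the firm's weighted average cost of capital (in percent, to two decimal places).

6.91%

Total capital V = 8.41 + 10.75 = 19.16.
Equity: weight = 8.41/19.16 = 0.4389; cost = 7.55%.
Bank debt: weight = 10.75/19.16 = 0.5611; after-tax cost = 7.7% × (1 − 16.8%) = 6.4064%.
WACC = 0.4389 × 7.5500% + 0.5611 × 6.4064% = 6.9084%.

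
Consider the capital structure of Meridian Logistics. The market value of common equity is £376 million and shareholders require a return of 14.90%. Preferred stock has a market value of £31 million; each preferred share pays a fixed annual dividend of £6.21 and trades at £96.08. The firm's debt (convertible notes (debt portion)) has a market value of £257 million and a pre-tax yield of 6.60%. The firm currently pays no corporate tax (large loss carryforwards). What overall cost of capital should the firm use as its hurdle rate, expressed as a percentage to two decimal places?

Cost of preferred: Rp = 6.21 / 96.08 = 6.4634%.
Total capital V = 376 + 31 + 257 = 664.
Equity: weight = 376/664 = 0.5663; cost = 14.9%.
Preferred: weight = 31/664 = 0.0467; cost = 6.4634%.
Convertible notes (debt portion): weight = 257/664 = 0.3870; after-tax cost = 6.6% × (1 − 0%) = 6.6000%.
WACC = 0.5663 × 14.9000% + 0.0467 × 6.4634% + 0.3870 × 6.6000% = 11.2936%.

11.29%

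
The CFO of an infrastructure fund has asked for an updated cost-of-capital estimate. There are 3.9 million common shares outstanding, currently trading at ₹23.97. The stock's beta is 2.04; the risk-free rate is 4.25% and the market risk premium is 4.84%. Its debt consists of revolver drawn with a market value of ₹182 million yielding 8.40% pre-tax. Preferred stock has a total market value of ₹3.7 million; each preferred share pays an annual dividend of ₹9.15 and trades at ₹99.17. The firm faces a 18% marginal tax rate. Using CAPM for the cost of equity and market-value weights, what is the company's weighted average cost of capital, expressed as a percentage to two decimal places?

9.34%

Cost of equity via CAPM: Re = 4.25% + 2.04 × 4.84% = 14.1236%.
Cost of preferred: Rp = 9.15 / 99.17 = 9.2266%.
Market value of equity E = 23.97 × 3.9m = 93.483m.
Total capital V = 93.483 + 3.7 + 182 = 279.183.
Equity: weight = 93.483/279.183 = 0.3348; cost = 14.1236%.
Preferred: weight = 3.7/279.183 = 0.0133; cost = 9.2266%.
Revolver drawn: weight = 182/279.183 = 0.6519; after-tax cost = 8.4% × (1 − 18%) = 6.8880%.
WACC = 0.3348 × 14.1236% + 0.0133 × 9.2266% + 0.6519 × 6.8880% = 9.3418%.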